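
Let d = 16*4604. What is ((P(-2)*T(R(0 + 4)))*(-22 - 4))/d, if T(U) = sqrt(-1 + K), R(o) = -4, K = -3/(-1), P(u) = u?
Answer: 13*sqrt(2)/18416 ≈ 0.00099831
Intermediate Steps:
K = 3 (K = -3*(-1) = 3)
T(U) = sqrt(2) (T(U) = sqrt(-1 + 3) = sqrt(2))
d = 73664
((P(-2)*T(R(0 + 4)))*(-22 - 4))/d = ((-2*sqrt(2))*(-22 - 4))/73664 = (-2*sqrt(2)*(-26))*(1/73664) = (52*sqrt(2))*(1/73664) = 13*sqrt(2)/18416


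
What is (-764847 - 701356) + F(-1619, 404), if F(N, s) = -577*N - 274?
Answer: -532314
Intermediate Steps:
F(N, s) = -274 - 577*N
(-764847 - 701356) + F(-1619, 404) = (-764847 - 701356) + (-274 - 577*(-1619)) = -1466203 + (-274 + 934163) = -1466203 + 933889 = -532314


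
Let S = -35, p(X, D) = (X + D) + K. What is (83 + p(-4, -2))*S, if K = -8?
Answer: -2415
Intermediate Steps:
p(X, D) = -8 + D + X (p(X, D) = (X + D) - 8 = (D + X) - 8 = -8 + D + X)
(83 + p(-4, -2))*S = (83 + (-8 - 2 - 4))*(-35) = (83 - 14)*(-35) = 69*(-35) = -2415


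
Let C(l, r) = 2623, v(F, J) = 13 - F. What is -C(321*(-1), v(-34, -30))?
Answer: -2623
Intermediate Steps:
-C(321*(-1), v(-34, -30)) = -1*2623 = -2623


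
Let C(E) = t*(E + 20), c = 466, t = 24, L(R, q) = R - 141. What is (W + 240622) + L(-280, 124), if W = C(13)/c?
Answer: 55967229/233 ≈ 2.4020e+5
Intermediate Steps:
L(R, q) = -141 + R
C(E) = 480 + 24*E (C(E) = 24*(E + 20) = 24*(20 + E) = 480 + 24*E)
W = 396/233 (W = (480 + 24*13)/466 = (480 + 312)*(1/466) = 792*(1/466) = 396/233 ≈ 1.6996)
(W + 240622) + L(-280, 124) = (396/233 + 240622) + (-141 - 280) = 56065322/233 - 421 = 55967229/233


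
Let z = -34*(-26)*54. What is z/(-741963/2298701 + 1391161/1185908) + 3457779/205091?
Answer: 244923252927844785879/4361407487855143 ≈ 56157.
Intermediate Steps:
z = 47736 (z = 884*54 = 47736)
z/(-741963/2298701 + 1391161/1185908) + 3457779/205091 = 47736/(-741963/2298701 + 1391161/1185908) + 3457779/205091 = 47736/(-741963*1/2298701 + 1391161*(1/1185908)) + 3457779*(1/205091) = 47736/(-6807/21089 + 1391161/1185908) + 3457779/205091 = 47736/(21265718573/25009613812) + 3457779/205091 = 47736*(25009613812/21265718573) + 3457779/205091 = 1193858924929632/21265718573 + 3457779/205091 = 244923252927844785879/4361407487855143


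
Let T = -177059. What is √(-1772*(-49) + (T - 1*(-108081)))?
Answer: 5*√714 ≈ 133.60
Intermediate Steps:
√(-1772*(-49) + (T - 1*(-108081))) = √(-1772*(-49) + (-177059 - 1*(-108081))) = √(86828 + (-177059 + 108081)) = √(86828 - 68978) = √17850 = 5*√714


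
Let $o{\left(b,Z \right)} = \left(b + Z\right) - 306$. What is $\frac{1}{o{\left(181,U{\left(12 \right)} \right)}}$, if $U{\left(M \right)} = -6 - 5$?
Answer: $- \frac{1}{136} \approx -0.0073529$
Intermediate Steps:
$U{\left(M \right)} = -11$
$o{\left(b,Z \right)} = -306 + Z + b$ ($o{\left(b,Z \right)} = \left(Z + b\right) - 306 = -306 + Z + b$)
$\frac{1}{o{\left(181,U{\left(12 \right)} \right)}} = \frac{1}{-306 - 11 + 181} = \frac{1}{-136} = - \frac{1}{136}$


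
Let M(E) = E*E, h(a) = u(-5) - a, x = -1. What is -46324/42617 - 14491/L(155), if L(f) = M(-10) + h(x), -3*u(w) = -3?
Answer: -622287995/4346934 ≈ -143.16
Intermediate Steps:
u(w) = 1 (u(w) = -⅓*(-3) = 1)
h(a) = 1 - a
M(E) = E²
L(f) = 102 (L(f) = (-10)² + (1 - 1*(-1)) = 100 + (1 + 1) = 100 + 2 = 102)
-46324/42617 - 14491/L(155) = -46324/42617 - 14491/102 = -622287995/4346934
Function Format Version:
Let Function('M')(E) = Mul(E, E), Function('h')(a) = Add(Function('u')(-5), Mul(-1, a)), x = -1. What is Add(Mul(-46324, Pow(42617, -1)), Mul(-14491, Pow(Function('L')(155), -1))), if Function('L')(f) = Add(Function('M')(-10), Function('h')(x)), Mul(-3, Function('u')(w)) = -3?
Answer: Rational(-622287995, 4346934) ≈ -143.16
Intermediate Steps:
Function('u')(w) = 1 (Function('u')(w) = Mul(Rational(-1, 3), -3) = 1)
Function('h')(a) = Add(1, Mul(-1, a))
Function('M')(E) = Pow(E, 2)
Function('L')(f) = 102 (Function('L')(f) = Add(Pow(-10, 2), Add(1, Mul(-1, -1))) = Add(100, Add(1, 1)) = Add(100, 2) = 102)
Add(Mul(-46324, Pow(42617, -1)), Mul(-14491, Pow(Function('L')(155), -1))) = Add(Mul(-46324, Pow(42617, -1)), Mul(-14491, Pow(102, -1))) = Add(Mul(-46324, Rational(1, 42617)), Mul(-14491, Rational(1, 102))) = Add(Rational(-46324, 42617), Rational(-14491, 102)) = Rational(-622287995, 4346934)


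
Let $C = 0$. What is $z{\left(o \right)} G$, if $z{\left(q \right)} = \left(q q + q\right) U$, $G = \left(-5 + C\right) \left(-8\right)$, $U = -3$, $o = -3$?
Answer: $-720$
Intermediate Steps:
$G = 40$ ($G = \left(-5 + 0\right) \left(-8\right) = \left(-5\right) \left(-8\right) = 40$)
$z{\left(q \right)} = - 3 q - 3 q^{2}$ ($z{\left(q \right)} = \left(q q + q\right) \left(-3\right) = \left(q^{2} + q\right) \left(-3\right) = \left(q + q^{2}\right) \left(-3\right) = - 3 q - 3 q^{2}$)
$z{\left(o \right)} G = \left(-3\right) \left(-3\right) \left(1 - 3\right) 40 = \left(-3\right) \left(-3\right) \left(-2\right) 40 = \left(-18\right) 40 = -720$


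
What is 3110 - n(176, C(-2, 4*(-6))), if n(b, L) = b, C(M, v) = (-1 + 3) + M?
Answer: 2934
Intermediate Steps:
C(M, v) = 2 + M
3110 - n(176, C(-2, 4*(-6))) = 3110 - 1*176 = 3110 - 176 = 2934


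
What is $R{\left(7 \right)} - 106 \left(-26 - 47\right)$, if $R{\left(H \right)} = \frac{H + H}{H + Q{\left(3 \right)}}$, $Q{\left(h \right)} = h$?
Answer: $\frac{38697}{5} \approx 7739.4$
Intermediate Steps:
$R{\left(H \right)} = \frac{2 H}{3 + H}$ ($R{\left(H \right)} = \frac{H + H}{H + 3} = \frac{2 H}{3 + H}$)
$R{\left(7 \right)} - 106 \left(-26 - 47\right) = 2 \cdot 7 \frac{1}{3 + 7} - 106 \left(-26 - 47\right) = 2 \cdot 7 \cdot \frac{1}{10} - 106 \left(-26 - 47\right) = 2 \cdot 7 \cdot \frac{1}{10} - -7738 = \frac{7}{5} + 7738 = \frac{38697}{5}$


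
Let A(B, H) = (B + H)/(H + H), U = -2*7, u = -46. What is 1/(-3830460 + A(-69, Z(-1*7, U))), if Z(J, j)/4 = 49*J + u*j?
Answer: -2408/9223746545 ≈ -2.6107e-7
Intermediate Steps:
U = -14
Z(J, j) = -184*j + 196*J (Z(J, j) = 4*(49*J - 46*j) = 4*(-46*j + 49*J) = -184*j + 196*J)
A(B, H) = (B + H)/(2*H) (A(B, H) = (B + H)/((2*H)) = (B + H)*(1/(2*H)) = (B + H)/(2*H))
1/(-3830460 + A(-69, Z(-1*7, U))) = 1/(-3830460 + (-69 + (-184*(-14) + 196*(-1*7)))/(2*(-184*(-14) + 196*(-1*7)))) = 1/(-3830460 + (-69 + (2576 + 196*(-7)))/(2*(2576 + 196*(-7)))) = 1/(-3830460 + (-69 + (2576 - 1372))/(2*(2576 - 1372))) = 1/(-3830460 + (1/2)*(-69 + 1204)/1204) = 1/(-3830460 + (1/2)*(1/1204)*1135) = 1/(-3830460 + 1135/2408) = 1/(-9223746545/2408) = -2408/9223746545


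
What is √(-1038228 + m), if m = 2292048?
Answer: 2*√313455 ≈ 1119.7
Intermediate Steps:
√(-1038228 + m) = √(-1038228 + 2292048) = √1253820 = 2*√313455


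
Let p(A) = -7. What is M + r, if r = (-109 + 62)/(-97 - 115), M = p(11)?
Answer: -1437/212 ≈ -6.7783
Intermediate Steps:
M = -7
r = 47/212 (r = -47/(-212) = -47*(-1/212) = 47/212 ≈ 0.22170)
M + r = -7 + 47/212 = -1437/212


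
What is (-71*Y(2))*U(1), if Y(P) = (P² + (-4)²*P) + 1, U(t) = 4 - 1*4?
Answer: 0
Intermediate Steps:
U(t) = 0 (U(t) = 4 - 4 = 0)
Y(P) = 1 + P² + 16*P (Y(P) = (P² + 16*P) + 1 = 1 + P² + 16*P)
(-71*Y(2))*U(1) = -71*(1 + 2² + 16*2)*0 = -71*(1 + 4 + 32)*0 = -71*37*0 = -2627*0 = 0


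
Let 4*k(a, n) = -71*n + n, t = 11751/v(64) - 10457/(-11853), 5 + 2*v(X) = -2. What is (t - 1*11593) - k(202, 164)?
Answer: -1002252040/82971 ≈ -12080.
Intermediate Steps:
v(X) = -7/2 (v(X) = -5/2 + (½)*(-2) = -5/2 - 1 = -7/2)
t = -278496007/82971 (t = 11751/(-7/2) - 10457/(-11853) = 11751*(-2/7) - 10457*(-1/11853) = -23502/7 + 10457/11853 = -278496007/82971 ≈ -3356.5)
k(a, n) = -35*n/2 (k(a, n) = (-71*n + n)/4 = (-70*n)/4 = -35*n/2)
(t - 1*11593) - k(202, 164) = (-278496007/82971 - 1*11593) - (-35)*164/2 = (-278496007/82971 - 11593) - 1*(-2870) = -1240378810/82971 + 2870 = -1002252040/82971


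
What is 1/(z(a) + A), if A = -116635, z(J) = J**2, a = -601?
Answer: 1/244566 ≈ 4.0889e-6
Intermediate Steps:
1/(z(a) + A) = 1/((-601)**2 - 116635) = 1/(361201 - 116635) = 1/244566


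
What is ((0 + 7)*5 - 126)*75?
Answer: -6825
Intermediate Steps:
((0 + 7)*5 - 126)*75 = (7*5 - 126)*75 = (35 - 126)*75 = -91*75 = -6825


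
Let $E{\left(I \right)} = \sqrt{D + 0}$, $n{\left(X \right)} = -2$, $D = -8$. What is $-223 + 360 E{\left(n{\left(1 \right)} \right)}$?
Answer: $-223 + 720 i \sqrt{2} \approx -223.0 + 1018.2 i$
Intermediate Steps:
$E{\left(I \right)} = 2 i \sqrt{2}$ ($E{\left(I \right)} = \sqrt{-8 + 0} = \sqrt{-8} = 2 i \sqrt{2}$)
$-223 + 360 E{\left(n{\left(1 \right)} \right)} = -223 + 360 \cdot 2 i \sqrt{2} = -223 + 720 i \sqrt{2}$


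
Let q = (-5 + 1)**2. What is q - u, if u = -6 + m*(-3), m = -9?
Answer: -5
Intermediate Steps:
u = 21 (u = -6 - 9*(-3) = -6 + 27 = 21)
q = 16 (q = (-4)**2 = 16)
q - u = 16 - 1*21 = 16 - 21 = -5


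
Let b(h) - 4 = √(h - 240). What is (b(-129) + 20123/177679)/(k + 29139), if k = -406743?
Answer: -243613/22364100372 - I*√41/125868 ≈ -1.0893e-5 - 5.0872e-5*I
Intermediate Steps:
b(h) = 4 + √(-240 + h) (b(h) = 4 + √(h - 240) = 4 + √(-240 + h))
(b(-129) + 20123/177679)/(k + 29139) = ((4 + √(-240 - 129)) + 20123/177679)/(-406743 + 29139) = ((4 + √(-369)) + 20123*(1/177679))/(-377604) = ((4 + 3*I*√41) + 20123/177679)*(-1/377604) = (730839/177679 + 3*I*√41)*(-1/377604) = -243613/22364100372 - I*√41/125868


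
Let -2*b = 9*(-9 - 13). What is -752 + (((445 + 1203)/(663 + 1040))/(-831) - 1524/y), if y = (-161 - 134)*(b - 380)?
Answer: -88221236013812/117312423735 ≈ -752.02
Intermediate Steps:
b = 99 (b = -9*(-9 - 13)/2 = -9*(-22)/2 = -½*(-198) = 99)
y = 82895 (y = (-161 - 134)*(99 - 380) = -295*(-281) = 82895)
-752 + (((445 + 1203)/(663 + 1040))/(-831) - 1524/y) = -752 + (((445 + 1203)/(663 + 1040))/(-831) - 1524/82895) = -752 + ((1648/1703)*(-1/831) - 1524*1/82895) = -752 + ((1648*(1/1703))*(-1/831) - 1524/82895) = -752 + ((1648/1703)*(-1/831) - 1524/82895) = -752 + (-1648/1415193 - 1524/82895) = -752 - 2293365092/117312423735 = -88221236013812/117312423735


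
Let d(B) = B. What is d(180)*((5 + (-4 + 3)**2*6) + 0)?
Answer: 1980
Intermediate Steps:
d(180)*((5 + (-4 + 3)**2*6) + 0) = 180*((5 + (-4 + 3)**2*6) + 0) = 180*((5 + (-1)**2*6) + 0) = 180*((5 + 1*6) + 0) = 180*((5 + 6) + 0) = 180*(11 + 0) = 180*11 = 1980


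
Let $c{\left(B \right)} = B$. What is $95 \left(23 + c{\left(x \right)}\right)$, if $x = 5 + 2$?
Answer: $2850$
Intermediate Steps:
$x = 7$
$95 \left(23 + c{\left(x \right)}\right) = 95 \left(23 + 7\right) = 95 \cdot 30 = 2850$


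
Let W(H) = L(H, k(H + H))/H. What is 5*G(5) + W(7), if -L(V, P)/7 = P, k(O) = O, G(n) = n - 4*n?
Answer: -89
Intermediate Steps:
G(n) = -3*n
L(V, P) = -7*P
W(H) = -14 (W(H) = (-7*(H + H))/H = (-14*H)/H = -14)
5*G(5) + W(7) = 5*(-3*5) - 14 = 5*(-15) - 14 = -75 - 14 = -89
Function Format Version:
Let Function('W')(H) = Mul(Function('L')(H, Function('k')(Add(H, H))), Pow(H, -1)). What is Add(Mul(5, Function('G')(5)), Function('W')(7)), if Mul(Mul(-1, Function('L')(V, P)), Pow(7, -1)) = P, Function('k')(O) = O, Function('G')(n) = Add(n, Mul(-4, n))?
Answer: -89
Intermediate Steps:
Function('G')(n) = Mul(-3, n)
Function('L')(V, P) = Mul(-7, P)
Function('W')(H) = -14 (Function('W')(H) = Mul(Mul(-7, Add(H, H)), Pow(H, -1)) = Mul(Mul(-7, Mul(2, H)), Pow(H, -1)) = Mul(Mul(-14, H), Pow(H, -1)) = -14)
Add(Mul(5, Function('G')(5)), Function('W')(7)) = Add(Mul(5, Mul(-3, 5)), -14) = Add(Mul(5, -15), -14) = Add(-75, -14) = -89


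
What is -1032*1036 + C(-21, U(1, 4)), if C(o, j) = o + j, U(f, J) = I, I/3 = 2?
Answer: -1069167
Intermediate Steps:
I = 6 (I = 3*2 = 6)
U(f, J) = 6
C(o, j) = j + o
-1032*1036 + C(-21, U(1, 4)) = -1032*1036 + (6 - 21) = -1069152 - 15 = -1069167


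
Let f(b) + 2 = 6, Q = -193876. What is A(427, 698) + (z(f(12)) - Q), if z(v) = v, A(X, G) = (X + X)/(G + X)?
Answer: 218115854/1125 ≈ 1.9388e+5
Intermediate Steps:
f(b) = 4 (f(b) = -2 + 6 = 4)
A(X, G) = 2*X/(G + X) (A(X, G) = (2*X)/(G + X) = 2*X/(G + X))
A(427, 698) + (z(f(12)) - Q) = 2*427/(698 + 427) + (4 - 1*(-193876)) = 2*427/1125 + (4 + 193876) = 2*427*(1/1125) + 193880 = 854/1125 + 193880 = 218115854/1125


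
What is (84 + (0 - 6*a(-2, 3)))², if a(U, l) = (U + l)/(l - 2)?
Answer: 6084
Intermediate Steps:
a(U, l) = (U + l)/(-2 + l)
(84 + (0 - 6*a(-2, 3)))² = (84 + (0 - 6*(-2 + 3)/(-2 + 3)))² = (84 + (0 - 6/1))² = (84 + (0 - 6))² = (84 - 6)² = 78² = 6084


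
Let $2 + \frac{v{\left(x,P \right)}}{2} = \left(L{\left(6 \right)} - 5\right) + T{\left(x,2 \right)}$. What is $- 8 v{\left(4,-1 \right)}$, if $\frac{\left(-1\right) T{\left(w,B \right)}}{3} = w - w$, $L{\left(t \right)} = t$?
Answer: $16$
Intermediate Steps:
$T{\left(w,B \right)} = 0$ ($T{\left(w,B \right)} = - 3 \left(w - w\right) = \left(-3\right) 0 = 0$)
$v{\left(x,P \right)} = -2$ ($v{\left(x,P \right)} = -4 + 2 \left(\left(6 - 5\right) + 0\right) = -4 + 2 \left(1 + 0\right) = -4 + 2 \cdot 1 = -4 + 2 = -2$)
$- 8 v{\left(4,-1 \right)} = \left(-8\right) \left(-2\right) = 16$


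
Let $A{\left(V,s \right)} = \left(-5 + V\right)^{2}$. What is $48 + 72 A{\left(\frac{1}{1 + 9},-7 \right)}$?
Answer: $\frac{44418}{25} \approx 1776.7$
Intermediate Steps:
$48 + 72 A{\left(\frac{1}{1 + 9},-7 \right)} = 48 + 72 \left(-5 + \frac{1}{1 + 9}\right)^{2} = 48 + 72 \left(-5 + \frac{1}{10}\right)^{2} = 48 + 72 \left(- \frac{49}{10}\right)^{2} = 48 + 72 \cdot \frac{2401}{100} = 48 + \frac{43218}{25} = \frac{44418}{25}$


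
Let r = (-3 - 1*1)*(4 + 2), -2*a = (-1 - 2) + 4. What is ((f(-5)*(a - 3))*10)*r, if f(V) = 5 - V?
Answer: 8400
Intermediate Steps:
a = -½ (a = -((-1 - 2) + 4)/2 = -(-3 + 4)/2 = -½*1 = -½ ≈ -0.50000)
r = -24 (r = (-3 - 1)*6 = -4*6 = -24)
((f(-5)*(a - 3))*10)*r = (((5 - 1*(-5))*(-½ - 3))*10)*(-24) = (((5 + 5)*(-7/2))*10)*(-24) = ((10*(-7/2))*10)*(-24) = -35*10*(-24) = -350*(-24) = 8400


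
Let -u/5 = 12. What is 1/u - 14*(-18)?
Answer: 15119/60 ≈ 251.98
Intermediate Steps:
u = -60 (u = -5*12 = -60)
1/u - 14*(-18) = 1/(-60) - 14*(-18) = -1/60 + 252 = 15119/60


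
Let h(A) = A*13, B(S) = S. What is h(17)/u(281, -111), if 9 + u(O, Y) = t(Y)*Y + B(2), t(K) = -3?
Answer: 221/326 ≈ 0.67791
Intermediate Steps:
h(A) = 13*A
u(O, Y) = -7 - 3*Y (u(O, Y) = -9 + (-3*Y + 2) = -9 + (2 - 3*Y) = -7 - 3*Y)
h(17)/u(281, -111) = (13*17)/(-7 - 3*(-111)) = 221/(-7 + 333) = 221/326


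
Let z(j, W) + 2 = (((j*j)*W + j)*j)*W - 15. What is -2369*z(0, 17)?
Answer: 40273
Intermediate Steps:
z(j, W) = -17 + W*j*(j + W*j**2) (z(j, W) = -2 + ((((j*j)*W + j)*j)*W - 15) = -2 + (((j**2*W + j)*j)*W - 15) = -2 + (((W*j**2 + j)*j)*W - 15) = -2 + (((j + W*j**2)*j)*W - 15) = -2 + ((j*(j + W*j**2))*W - 15) = -2 + (W*j*(j + W*j**2) - 15) = -2 + (-15 + W*j*(j + W*j**2)) = -17 + W*j*(j + W*j**2))
-2369*z(0, 17) = -2369*(-17 + 17*0**2 + 17**2*0**3) = -2369*(-17 + 17*0 + 289*0) = -2369*(-17 + 0 + 0) = -2369*(-17) = 40273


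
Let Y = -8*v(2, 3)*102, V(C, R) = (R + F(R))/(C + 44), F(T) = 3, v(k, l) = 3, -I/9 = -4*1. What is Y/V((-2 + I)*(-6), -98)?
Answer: -78336/19 ≈ -4122.9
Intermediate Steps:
I = 36 (I = -(-36) = -9*(-4) = 36)
V(C, R) = (3 + R)/(44 + C) (V(C, R) = (R + 3)/(C + 44) = (3 + R)/(44 + C))
Y = -2448 (Y = -8*3*102 = -24*102 = -2448)
Y/V((-2 + I)*(-6), -98) = -2448*(44 + (-2 + 36)*(-6))/(3 - 98) = -2448/(-95/(44 + 34*(-6))) = -2448/(-95/(44 - 204)) = -2448/(-95/(-160)) = -2448/((-1/160*(-95))) = -2448/19/32 = -2448*32/19 = -78336/19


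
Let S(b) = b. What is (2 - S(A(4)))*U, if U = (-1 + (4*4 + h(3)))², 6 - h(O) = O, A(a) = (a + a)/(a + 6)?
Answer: 1944/5 ≈ 388.80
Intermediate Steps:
A(a) = 2*a/(6 + a) (A(a) = (2*a)/(6 + a) = 2*a/(6 + a))
h(O) = 6 - O
U = 324 (U = (-1 + (4*4 + (6 - 1*3)))² = (-1 + (16 + (6 - 3)))² = (-1 + (16 + 3))² = (-1 + 19)² = 18² = 324)
(2 - S(A(4)))*U = (2 - 2*4/(6 + 4))*324 = (2 - 2*4/10)*324 = (2 - 1*⅘)*324 = (2 - ⅘)*324 = (6/5)*324 = 1944/5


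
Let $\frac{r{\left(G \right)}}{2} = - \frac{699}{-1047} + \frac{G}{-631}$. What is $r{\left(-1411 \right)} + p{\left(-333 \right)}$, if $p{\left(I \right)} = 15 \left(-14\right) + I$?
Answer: $- \frac{118299993}{220219} \approx -537.19$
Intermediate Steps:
$p{\left(I \right)} = -210 + I$
$r{\left(G \right)} = \frac{466}{349} - \frac{2 G}{631}$ ($r{\left(G \right)} = 2 \left(- \frac{699}{-1047} + \frac{G}{-631}\right) = 2 \left(\left(-699\right) \left(- \frac{1}{1047}\right) + G \left(- \frac{1}{631}\right)\right) = 2 \left(\frac{233}{349} - \frac{G}{631}\right) = \frac{466}{349} - \frac{2 G}{631}$)
$r{\left(-1411 \right)} + p{\left(-333 \right)} = \left(\frac{466}{349} - - \frac{2822}{631}\right) - 543 = \left(\frac{466}{349} + \frac{2822}{631}\right) - 543 = \frac{1278924}{220219} - 543 = - \frac{118299993}{220219}$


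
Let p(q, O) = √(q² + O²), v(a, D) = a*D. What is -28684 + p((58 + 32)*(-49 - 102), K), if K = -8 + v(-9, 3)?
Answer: -28684 + 5*√7387573 ≈ -15094.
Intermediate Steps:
v(a, D) = D*a
K = -35 (K = -8 + 3*(-9) = -8 - 27 = -35)
p(q, O) = √(O² + q²)
-28684 + p((58 + 32)*(-49 - 102), K) = -28684 + √((-35)² + ((58 + 32)*(-49 - 102))²) = -28684 + √(1225 + (90*(-151))²) = -28684 + √(1225 + (-13590)²) = -28684 + √(1225 + 184688100) = -28684 + √184689325 = -28684 + 5*√7387573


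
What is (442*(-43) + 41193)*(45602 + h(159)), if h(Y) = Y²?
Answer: 1572681121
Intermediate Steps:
(442*(-43) + 41193)*(45602 + h(159)) = (442*(-43) + 41193)*(45602 + 159²) = (-19006 + 41193)*(45602 + 25281) = 22187*70883 = 1572681121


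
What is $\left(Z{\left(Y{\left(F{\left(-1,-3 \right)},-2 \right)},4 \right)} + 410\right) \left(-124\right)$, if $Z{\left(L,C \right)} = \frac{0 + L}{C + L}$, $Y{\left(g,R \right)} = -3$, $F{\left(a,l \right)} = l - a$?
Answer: $-50468$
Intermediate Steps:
$Z{\left(L,C \right)} = \frac{L}{C + L}$
$\left(Z{\left(Y{\left(F{\left(-1,-3 \right)},-2 \right)},4 \right)} + 410\right) \left(-124\right) = \left(- \frac{3}{4 - 3} + 410\right) \left(-124\right) = \left(- \frac{3}{1} + 410\right) \left(-124\right) = \left(\left(-3\right) 1 + 410\right) \left(-124\right) = \left(-3 + 410\right) \left(-124\right) = 407 \left(-124\right) = -50468$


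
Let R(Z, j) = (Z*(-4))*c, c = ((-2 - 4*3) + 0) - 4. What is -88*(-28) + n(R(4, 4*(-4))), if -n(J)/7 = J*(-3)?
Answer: 8512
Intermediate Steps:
c = -18 (c = ((-2 - 12) + 0) - 4 = (-14 + 0) - 4 = -14 - 4 = -18)
R(Z, j) = 72*Z (R(Z, j) = (Z*(-4))*(-18) = -4*Z*(-18) = 72*Z)
n(J) = 21*J (n(J) = -7*J*(-3) = -(-21)*J = 21*J)
-88*(-28) + n(R(4, 4*(-4))) = -88*(-28) + 21*(72*4) = 2464 + 21*288 = 2464 + 6048 = 8512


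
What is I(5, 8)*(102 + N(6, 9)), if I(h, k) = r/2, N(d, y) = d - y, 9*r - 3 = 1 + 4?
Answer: 44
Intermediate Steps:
r = 8/9 (r = ⅓ + (1 + 4)/9 = ⅓ + (⅑)*5 = ⅓ + 5/9 = 8/9 ≈ 0.88889)
I(h, k) = 4/9 (I(h, k) = (8/9)/2 = (8/9)*(½) = 4/9)
I(5, 8)*(102 + N(6, 9)) = 4*(102 + (6 - 1*9))/9 = 4*(102 + (6 - 9))/9 = 4*(102 - 3)/9 = (4/9)*99 = 44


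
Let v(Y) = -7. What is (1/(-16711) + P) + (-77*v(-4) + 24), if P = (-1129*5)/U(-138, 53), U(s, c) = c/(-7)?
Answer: 1158974641/885683 ≈ 1308.6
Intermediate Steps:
U(s, c) = -c/7 (U(s, c) = c*(-⅐) = -c/7)
P = 39515/53 (P = (-1129*5)/((-⅐*53)) = -5645/(-53/7) = -5645*(-7/53) = 39515/53 ≈ 745.57)
(1/(-16711) + P) + (-77*v(-4) + 24) = (1/(-16711) + 39515/53) + (-77*(-7) + 24) = (-1/16711 + 39515/53) + (539 + 24) = 660335112/885683 + 563 = 1158974641/885683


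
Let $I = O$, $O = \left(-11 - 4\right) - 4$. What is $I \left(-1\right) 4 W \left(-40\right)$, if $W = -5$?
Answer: $15200$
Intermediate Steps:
$O = -19$ ($O = -15 - 4 = -19$)
$I = -19$
$I \left(-1\right) 4 W \left(-40\right) = - 19 \left(-1\right) 4 \left(-5\right) \left(-40\right) = - 19 \left(\left(-4\right) \left(-5\right)\right) \left(-40\right) = \left(-19\right) 20 \left(-40\right) = \left(-380\right) \left(-40\right) = 15200$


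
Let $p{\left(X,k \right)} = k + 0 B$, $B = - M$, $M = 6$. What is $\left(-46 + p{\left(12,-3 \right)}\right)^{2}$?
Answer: $2401$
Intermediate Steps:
$B = -6$ ($B = \left(-1\right) 6 = -6$)
$p{\left(X,k \right)} = k$ ($p{\left(X,k \right)} = k + 0 \left(-6\right) = k + 0 = k$)
$\left(-46 + p{\left(12,-3 \right)}\right)^{2} = \left(-46 - 3\right)^{2} = \left(-49\right)^{2} = 2401$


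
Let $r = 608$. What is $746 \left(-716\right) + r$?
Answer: $-533528$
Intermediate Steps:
$746 \left(-716\right) + r = 746 \left(-716\right) + 608 = -534136 + 608 = -533528$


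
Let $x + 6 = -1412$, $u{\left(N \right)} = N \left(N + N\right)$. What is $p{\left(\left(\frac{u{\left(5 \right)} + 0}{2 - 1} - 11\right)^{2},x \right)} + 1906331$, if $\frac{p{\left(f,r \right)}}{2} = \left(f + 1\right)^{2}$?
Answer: $6539299$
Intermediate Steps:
$u{\left(N \right)} = 2 N^{2}$ ($u{\left(N \right)} = N 2 N = 2 N^{2}$)
$x = -1418$ ($x = -6 - 1412 = -1418$)
$p{\left(f,r \right)} = 2 \left(1 + f\right)^{2}$ ($p{\left(f,r \right)} = 2 \left(f + 1\right)^{2} = 2 \left(1 + f\right)^{2}$)
$p{\left(\left(\frac{u{\left(5 \right)} + 0}{2 - 1} - 11\right)^{2},x \right)} + 1906331 = 2 \left(1 + \left(\frac{2 \cdot 5^{2} + 0}{2 - 1} - 11\right)^{2}\right)^{2} + 1906331 = 2 \left(1 + \left(\frac{2 \cdot 25 + 0}{1} - 11\right)^{2}\right)^{2} + 1906331 = 2 \left(1 + \left(\left(50 + 0\right) 1 - 11\right)^{2}\right)^{2} + 1906331 = 2 \left(1 + \left(50 \cdot 1 - 11\right)^{2}\right)^{2} + 1906331 = 2 \left(1 + \left(50 - 11\right)^{2}\right)^{2} + 1906331 = 2 \left(1 + 39^{2}\right)^{2} + 1906331 = 2 \left(1 + 1521\right)^{2} + 1906331 = 2 \cdot 1522^{2} + 1906331 = 2 \cdot 2316484 + 1906331 = 4632968 + 1906331 = 6539299$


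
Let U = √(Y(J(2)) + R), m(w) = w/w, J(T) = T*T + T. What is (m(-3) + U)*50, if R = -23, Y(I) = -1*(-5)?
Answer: 50 + 150*I*√2 ≈ 50.0 + 212.13*I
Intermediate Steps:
J(T) = T + T² (J(T) = T² + T = T + T²)
Y(I) = 5
m(w) = 1
U = 3*I*√2 (U = √(5 - 23) = √(-18) = 3*I*√2 ≈ 4.2426*I)
(m(-3) + U)*50 = (1 + 3*I*√2)*50 = 50 + 150*I*√2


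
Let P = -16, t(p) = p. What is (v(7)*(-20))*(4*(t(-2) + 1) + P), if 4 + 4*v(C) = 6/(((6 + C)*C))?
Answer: -35800/91 ≈ -393.41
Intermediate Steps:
v(C) = -1 + 3/(2*C*(6 + C)) (v(C) = -1 + (6/(((6 + C)*C)))/4 = -1 + (6/((C*(6 + C))))/4 = -1 + (6*(1/(C*(6 + C))))/4 = -1 + (6/(C*(6 + C)))/4 = -1 + 3/(2*C*(6 + C)))
(v(7)*(-20))*(4*(t(-2) + 1) + P) = (((3/2 - 1*7² - 6*7)/(7*(6 + 7)))*(-20))*(4*(-2 + 1) - 16) = (((⅐)*(3/2 - 1*49 - 42)/13)*(-20))*(4*(-1) - 16) = (((⅐)*(1/13)*(3/2 - 49 - 42))*(-20))*(-4 - 16) = (((⅐)*(1/13)*(-179/2))*(-20))*(-20) = -179/182*(-20)*(-20) = (1790/91)*(-20) = -35800/91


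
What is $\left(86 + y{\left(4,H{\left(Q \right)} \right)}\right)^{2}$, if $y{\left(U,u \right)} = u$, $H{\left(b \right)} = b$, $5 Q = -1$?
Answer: $\frac{184041}{25} \approx 7361.6$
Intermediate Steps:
$Q = - \frac{1}{5}$ ($Q = \frac{1}{5} \left(-1\right) = - \frac{1}{5} \approx -0.2$)
$\left(86 + y{\left(4,H{\left(Q \right)} \right)}\right)^{2} = \left(86 - \frac{1}{5}\right)^{2} = \left(\frac{429}{5}\right)^{2} = \frac{184041}{25}$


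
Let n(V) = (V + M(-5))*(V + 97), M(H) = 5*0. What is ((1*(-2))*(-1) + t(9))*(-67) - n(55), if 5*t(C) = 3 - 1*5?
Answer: -42336/5 ≈ -8467.2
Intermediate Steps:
t(C) = -⅖ (t(C) = (3 - 1*5)/5 = (3 - 5)/5 = (⅕)*(-2) = -⅖)
M(H) = 0
n(V) = V*(97 + V) (n(V) = (V + 0)*(V + 97) = V*(97 + V))
((1*(-2))*(-1) + t(9))*(-67) - n(55) = ((1*(-2))*(-1) - ⅖)*(-67) - 55*(97 + 55) = (-2*(-1) - ⅖)*(-67) - 55*152 = (2 - ⅖)*(-67) - 1*8360 = (8/5)*(-67) - 8360 = -536/5 - 8360 = -42336/5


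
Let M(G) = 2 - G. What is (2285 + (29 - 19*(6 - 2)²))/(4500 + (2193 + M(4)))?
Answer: 2010/6691 ≈ 0.30040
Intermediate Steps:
(2285 + (29 - 19*(6 - 2)²))/(4500 + (2193 + M(4))) = (2285 + (29 - 19*(6 - 2)²))/(4500 + (2193 + (2 - 1*4))) = (2285 + (29 - 19*4²))/(4500 + (2193 + (2 - 4))) = (2285 + (29 - 19*16))/(4500 + (2193 - 2)) = (2285 + (29 - 304))/(4500 + 2191) = (2285 - 275)/6691 = 2010*(1/6691) = 2010/6691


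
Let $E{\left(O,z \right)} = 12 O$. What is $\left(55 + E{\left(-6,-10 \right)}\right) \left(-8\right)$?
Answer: $136$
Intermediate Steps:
$\left(55 + E{\left(-6,-10 \right)}\right) \left(-8\right) = \left(55 + 12 \left(-6\right)\right) \left(-8\right) = \left(55 - 72\right) \left(-8\right) = \left(-17\right) \left(-8\right) = 136$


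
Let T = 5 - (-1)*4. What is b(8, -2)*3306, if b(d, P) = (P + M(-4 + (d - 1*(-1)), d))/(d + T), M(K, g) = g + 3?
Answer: 29754/17 ≈ 1750.2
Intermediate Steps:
M(K, g) = 3 + g
T = 9 (T = 5 - 1*(-4) = 5 + 4 = 9)
b(d, P) = (3 + P + d)/(9 + d) (b(d, P) = (P + (3 + d))/(d + 9) = (3 + P + d)/(9 + d))
b(8, -2)*3306 = ((3 - 2 + 8)/(9 + 8))*3306 = (9/17)*3306 = 29754/17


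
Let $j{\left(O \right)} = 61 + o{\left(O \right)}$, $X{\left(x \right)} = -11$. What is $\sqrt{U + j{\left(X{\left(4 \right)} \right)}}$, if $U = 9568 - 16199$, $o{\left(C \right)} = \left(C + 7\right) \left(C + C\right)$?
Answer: $i \sqrt{6482} \approx 80.511 i$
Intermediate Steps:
$o{\left(C \right)} = 2 C \left(7 + C\right)$ ($o{\left(C \right)} = \left(7 + C\right) 2 C = 2 C \left(7 + C\right)$)
$j{\left(O \right)} = 61 + 2 O \left(7 + O\right)$
$U = -6631$
$\sqrt{U + j{\left(X{\left(4 \right)} \right)}} = \sqrt{-6631 + \left(61 + 2 \left(-11\right) \left(7 - 11\right)\right)} = \sqrt{-6631 + \left(61 + 2 \left(-11\right) \left(-4\right)\right)} = \sqrt{-6631 + \left(61 + 88\right)} = \sqrt{-6631 + 149} = \sqrt{-6482} = i \sqrt{6482}$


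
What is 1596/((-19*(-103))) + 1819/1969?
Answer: 352753/202807 ≈ 1.7394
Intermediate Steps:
1596/((-19*(-103))) + 1819/1969 = 1596/1957 + 1819*(1/1969) = 1596*(1/1957) + 1819/1969 = 84/103 + 1819/1969 = 352753/202807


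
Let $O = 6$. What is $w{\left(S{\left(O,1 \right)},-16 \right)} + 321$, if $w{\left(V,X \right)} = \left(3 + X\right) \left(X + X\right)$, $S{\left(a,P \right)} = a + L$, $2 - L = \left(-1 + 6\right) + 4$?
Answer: $737$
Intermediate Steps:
$L = -7$ ($L = 2 - \left(\left(-1 + 6\right) + 4\right) = 2 - \left(5 + 4\right) = 2 - 9 = -7$)
$S{\left(a,P \right)} = -7 + a$ ($S{\left(a,P \right)} = a - 7 = -7 + a$)
$w{\left(V,X \right)} = 2 X \left(3 + X\right)$ ($w{\left(V,X \right)} = \left(3 + X\right) 2 X = 2 X \left(3 + X\right)$)
$w{\left(S{\left(O,1 \right)},-16 \right)} + 321 = 2 \left(-16\right) \left(3 - 16\right) + 321 = 2 \left(-16\right) \left(-13\right) + 321 = 416 + 321 = 737$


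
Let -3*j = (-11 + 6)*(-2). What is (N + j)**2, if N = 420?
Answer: 1562500/9 ≈ 1.7361e+5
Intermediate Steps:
j = -10/3 (j = -(-11 + 6)*(-2)/3 = -(-5)*(-2)/3 = -1/3*10 = -10/3 ≈ -3.3333)
(N + j)**2 = (420 - 10/3)**2 = (1250/3)**2 = 1562500/9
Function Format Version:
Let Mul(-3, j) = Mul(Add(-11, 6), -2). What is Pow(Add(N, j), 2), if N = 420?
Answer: Rational(1562500, 9) ≈ 1.7361e+5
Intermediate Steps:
j = Rational(-10, 3) (j = Mul(Rational(-1, 3), Mul(Add(-11, 6), -2)) = Mul(Rational(-1, 3), Mul(-5, -2)) = Mul(Rational(-1, 3), 10) = Rational(-10, 3) ≈ -3.3333)
Pow(Add(N, j), 2) = Pow(Add(420, Rational(-10, 3)), 2) = Pow(Rational(1250, 3), 2) = Rational(1562500, 9)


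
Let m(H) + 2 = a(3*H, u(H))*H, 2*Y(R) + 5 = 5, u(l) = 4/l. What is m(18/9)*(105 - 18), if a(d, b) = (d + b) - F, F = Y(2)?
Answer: 1218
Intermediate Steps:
Y(R) = 0 (Y(R) = -5/2 + (½)*5 = -5/2 + 5/2 = 0)
F = 0
a(d, b) = b + d (a(d, b) = (d + b) - 1*0 = (b + d) + 0 = b + d)
m(H) = -2 + H*(3*H + 4/H) (m(H) = -2 + (4/H + 3*H)*H = -2 + (3*H + 4/H)*H = -2 + H*(3*H + 4/H))
m(18/9)*(105 - 18) = (2 + 3*(18/9)²)*(105 - 18) = (2 + 3*(18*(⅑))²)*87 = (2 + 3*2²)*87 = (2 + 3*4)*87 = (2 + 12)*87 = 14*87 = 1218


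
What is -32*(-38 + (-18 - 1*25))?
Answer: 2592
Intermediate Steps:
-32*(-38 + (-18 - 1*25)) = -32*(-38 + (-18 - 25)) = -32*(-38 - 43) = -32*(-81) = 2592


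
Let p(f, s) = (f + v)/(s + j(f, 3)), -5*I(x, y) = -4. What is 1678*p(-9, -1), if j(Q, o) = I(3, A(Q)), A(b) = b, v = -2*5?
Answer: 159410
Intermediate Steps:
v = -10
I(x, y) = ⅘ (I(x, y) = -⅕*(-4) = ⅘)
j(Q, o) = ⅘
p(f, s) = (-10 + f)/(⅘ + s) (p(f, s) = (f - 10)/(s + ⅘) = (-10 + f)/(⅘ + s))
1678*p(-9, -1) = 1678*(5*(-10 - 9)/(4 + 5*(-1))) = 1678*(5*(-19)/(4 - 5)) = 1678*(5*(-19)/(-1)) = 1678*(5*(-1)*(-19)) = 1678*95 = 159410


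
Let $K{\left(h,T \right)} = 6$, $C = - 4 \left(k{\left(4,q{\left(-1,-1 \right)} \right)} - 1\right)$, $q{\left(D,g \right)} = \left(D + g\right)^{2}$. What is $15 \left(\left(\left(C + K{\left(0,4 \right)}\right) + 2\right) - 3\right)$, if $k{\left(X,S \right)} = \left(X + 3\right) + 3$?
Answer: $-465$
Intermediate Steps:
$k{\left(X,S \right)} = 6 + X$ ($k{\left(X,S \right)} = \left(3 + X\right) + 3 = 6 + X$)
$C = -36$ ($C = - 4 \left(\left(6 + 4\right) - 1\right) = - 4 \left(10 - 1\right) = \left(-4\right) 9 = -36$)
$15 \left(\left(\left(C + K{\left(0,4 \right)}\right) + 2\right) - 3\right) = 15 \left(\left(\left(-36 + 6\right) + 2\right) - 3\right) = 15 \left(\left(-30 + 2\right) - 3\right) = 15 \left(-28 - 3\right) = 15 \left(-31\right) = -465$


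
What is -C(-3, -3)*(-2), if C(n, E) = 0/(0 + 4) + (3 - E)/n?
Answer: -4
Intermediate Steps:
C(n, E) = (3 - E)/n (C(n, E) = 0/4 + (3 - E)/n = 0*(¼) + (3 - E)/n = 0 + (3 - E)/n = (3 - E)/n)
-C(-3, -3)*(-2) = -(3 - 1*(-3))/(-3)*(-2) = -(-1)*(3 + 3)/3*(-2) = -(-1)*6/3*(-2) = -1*(-2)*(-2) = 2*(-2) = -4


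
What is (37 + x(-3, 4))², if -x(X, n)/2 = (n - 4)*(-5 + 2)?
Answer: 1369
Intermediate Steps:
x(X, n) = -24 + 6*n (x(X, n) = -2*(n - 4)*(-5 + 2) = -2*(-4 + n)*(-3) = -2*(12 - 3*n) = -24 + 6*n)
(37 + x(-3, 4))² = (37 + (-24 + 6*4))² = (37 + (-24 + 24))² = (37 + 0)² = 37² = 1369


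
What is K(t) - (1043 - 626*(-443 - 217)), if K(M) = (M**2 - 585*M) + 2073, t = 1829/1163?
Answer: -558675286024/1352569 ≈ -4.1305e+5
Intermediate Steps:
t = 1829/1163 (t = 1829*(1/1163) = 1829/1163 ≈ 1.5727)
K(M) = 2073 + M**2 - 585*M
K(t) - (1043 - 626*(-443 - 217)) = (2073 + (1829/1163)**2 - 585*1829/1163) - (1043 - 626*(-443 - 217)) = (2073 + 3345241/1352569 - 1069965/1163) - (1043 - 626*(-660)) = 1562851483/1352569 - (1043 + 413160) = 1562851483/1352569 - 1*414203 = 1562851483/1352569 - 414203 = -558675286024/1352569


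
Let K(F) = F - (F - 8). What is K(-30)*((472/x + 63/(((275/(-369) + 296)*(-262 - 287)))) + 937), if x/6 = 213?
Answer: 31845970374352/4246723071 ≈ 7499.0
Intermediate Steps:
K(F) = 8 (K(F) = F - (-8 + F) = F + (8 - F) = 8)
x = 1278 (x = 6*213 = 1278)
K(-30)*((472/x + 63/(((275/(-369) + 296)*(-262 - 287)))) + 937) = 8*((472/1278 + 63/(((275/(-369) + 296)*(-262 - 287)))) + 937) = 8*((472*(1/1278) + 63/(((275*(-1/369) + 296)*(-549)))) + 937) = 8*((236/639 + 63/(((-275/369 + 296)*(-549)))) + 937) = 8*((236/639 + 63/(((108949/369)*(-549)))) + 937) = 8*((236/639 + 63/(-6645889/41)) + 937) = 8*((236/639 + 63*(-41/6645889)) + 937) = 8*((236/639 - 2583/6645889) + 937) = 8*(1566779267/4246723071 + 937) = 8*(3980746296794/4246723071) = 31845970374352/4246723071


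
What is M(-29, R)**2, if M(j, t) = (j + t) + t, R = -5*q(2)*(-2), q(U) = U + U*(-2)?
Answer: 4761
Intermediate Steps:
q(U) = -U (q(U) = U - 2*U = -U)
R = -20 (R = -(-5)*2*(-2) = -5*(-2)*(-2) = 10*(-2) = -20)
M(j, t) = j + 2*t
M(-29, R)**2 = (-29 + 2*(-20))**2 = (-29 - 40)**2 = (-69)**2 = 4761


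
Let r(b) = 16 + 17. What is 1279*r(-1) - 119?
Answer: 42088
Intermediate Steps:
r(b) = 33
1279*r(-1) - 119 = 1279*33 - 119 = 42207 - 119 = 42088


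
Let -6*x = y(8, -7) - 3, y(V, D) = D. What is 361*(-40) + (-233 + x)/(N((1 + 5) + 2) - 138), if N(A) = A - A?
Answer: -2988733/207 ≈ -14438.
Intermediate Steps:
x = 5/3 (x = -(-7 - 3)/6 = -⅙*(-10) = 5/3 ≈ 1.6667)
N(A) = 0
361*(-40) + (-233 + x)/(N((1 + 5) + 2) - 138) = 361*(-40) + (-233 + 5/3)/(0 - 138) = -14440 - 694/3/(-138) = -14440 - 694/3*(-1/138) = -14440 + 347/207 = -2988733/207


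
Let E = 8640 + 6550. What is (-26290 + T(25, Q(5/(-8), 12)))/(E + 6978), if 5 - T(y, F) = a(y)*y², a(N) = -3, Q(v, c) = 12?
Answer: -12205/11084 ≈ -1.1011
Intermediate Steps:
T(y, F) = 5 + 3*y² (T(y, F) = 5 - (-3)*y² = 5 + 3*y²)
E = 15190
(-26290 + T(25, Q(5/(-8), 12)))/(E + 6978) = (-26290 + (5 + 3*25²))/(15190 + 6978) = (-26290 + (5 + 3*625))/22168 = (-26290 + (5 + 1875))*(1/22168) = (-26290 + 1880)*(1/22168) = -24410*1/22168 = -12205/11084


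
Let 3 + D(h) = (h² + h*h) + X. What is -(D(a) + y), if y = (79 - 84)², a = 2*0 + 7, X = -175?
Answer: 55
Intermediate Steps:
a = 7 (a = 0 + 7 = 7)
y = 25 (y = (-5)² = 25)
D(h) = -178 + 2*h² (D(h) = -3 + ((h² + h*h) - 175) = -3 + ((h² + h²) - 175) = -3 + (2*h² - 175) = -3 + (-175 + 2*h²) = -178 + 2*h²)
-(D(a) + y) = -((-178 + 2*7²) + 25) = -((-178 + 2*49) + 25) = -((-178 + 98) + 25) = -(-80 + 25) = -1*(-55) = 55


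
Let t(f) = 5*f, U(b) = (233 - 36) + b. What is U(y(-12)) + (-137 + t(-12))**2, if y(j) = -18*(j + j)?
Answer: 39438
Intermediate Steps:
y(j) = -36*j
U(b) = 197 + b
U(y(-12)) + (-137 + t(-12))**2 = (197 - 36*(-12)) + (-137 + 5*(-12))**2 = (197 + 432) + (-137 - 60)**2 = 629 + (-197)**2 = 629 + 38809 = 39438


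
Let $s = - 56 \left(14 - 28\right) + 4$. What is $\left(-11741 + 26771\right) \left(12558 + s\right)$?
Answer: $200590380$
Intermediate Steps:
$s = 788$ ($s = - 56 \left(14 - 28\right) + 4 = \left(-56\right) \left(-14\right) + 4 = 784 + 4 = 788$)
$\left(-11741 + 26771\right) \left(12558 + s\right) = \left(-11741 + 26771\right) \left(12558 + 788\right) = 15030 \cdot 13346 = 200590380$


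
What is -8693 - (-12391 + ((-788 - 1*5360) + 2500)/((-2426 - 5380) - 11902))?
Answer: 18219134/4927 ≈ 3697.8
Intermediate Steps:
-8693 - (-12391 + ((-788 - 1*5360) + 2500)/((-2426 - 5380) - 11902)) = -8693 - (-12391 + ((-788 - 5360) + 2500)/(-7806 - 11902)) = -8693 - (-12391 + (-6148 + 2500)/(-19708)) = -8693 - (-12391 - 3648*(-1/19708)) = -8693 - (-12391 + 912/4927) = -8693 - 1*(-61049545/4927) = -8693 + 61049545/4927 = 18219134/4927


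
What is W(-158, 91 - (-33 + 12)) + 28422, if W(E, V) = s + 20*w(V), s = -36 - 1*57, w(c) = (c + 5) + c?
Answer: 32909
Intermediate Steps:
w(c) = 5 + 2*c (w(c) = (5 + c) + c = 5 + 2*c)
s = -93 (s = -36 - 57 = -93)
W(E, V) = 7 + 40*V (W(E, V) = -93 + 20*(5 + 2*V) = -93 + (100 + 40*V) = 7 + 40*V)
W(-158, 91 - (-33 + 12)) + 28422 = (7 + 40*(91 - (-33 + 12))) + 28422 = (7 + 40*(91 - 1*(-21))) + 28422 = (7 + 40*(91 + 21)) + 28422 = (7 + 40*112) + 28422 = (7 + 4480) + 28422 = 4487 + 28422 = 32909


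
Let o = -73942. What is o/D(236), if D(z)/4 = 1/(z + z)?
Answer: -8725156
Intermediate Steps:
D(z) = 2/z (D(z) = 4/(z + z) = 4/((2*z)) = 4*(1/(2*z)) = 2/z)
o/D(236) = -73942/(2/236) = -73942/(2*(1/236)) = -73942/1/118 = -73942*118 = -8725156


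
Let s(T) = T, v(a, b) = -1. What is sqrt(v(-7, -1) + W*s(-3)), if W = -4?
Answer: sqrt(11) ≈ 3.3166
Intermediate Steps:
sqrt(v(-7, -1) + W*s(-3)) = sqrt(-1 - 4*(-3)) = sqrt(-1 + 12) = sqrt(11)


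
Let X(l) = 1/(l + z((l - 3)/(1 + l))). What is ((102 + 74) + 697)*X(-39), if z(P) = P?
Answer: -1843/80 ≈ -23.038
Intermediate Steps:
X(l) = 1/(l + (-3 + l)/(1 + l)) (X(l) = 1/(l + (l - 3)/(1 + l)) = 1/(l + (-3 + l)/(1 + l)))
((102 + 74) + 697)*X(-39) = ((102 + 74) + 697)*((1 - 39)/(-3 - 39 - 39*(1 - 39))) = (176 + 697)*(-38/(-3 - 39 - 39*(-38))) = 873*(-38/(-3 - 39 + 1482)) = 873*(-38/1440) = 873*((1/1440)*(-38)) = 873*(-19/720) = -1843/80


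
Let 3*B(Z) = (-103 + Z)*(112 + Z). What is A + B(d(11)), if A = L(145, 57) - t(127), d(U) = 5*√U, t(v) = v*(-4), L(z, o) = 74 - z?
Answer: -9950/3 + 15*√11 ≈ -3266.9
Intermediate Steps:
t(v) = -4*v
B(Z) = (-103 + Z)*(112 + Z)/3 (B(Z) = ((-103 + Z)*(112 + Z))/3 = (-103 + Z)*(112 + Z)/3)
A = 437 (A = (74 - 1*145) - (-4)*127 = (74 - 145) - 1*(-508) = -71 + 508 = 437)
A + B(d(11)) = 437 + (-11536/3 + 3*(5*√11) + (5*√11)²/3) = 437 + (-11536/3 + 15*√11 + (⅓)*275) = 437 + (-11536/3 + 15*√11 + 275/3) = 437 + (-11261/3 + 15*√11) = -9950/3 + 15*√11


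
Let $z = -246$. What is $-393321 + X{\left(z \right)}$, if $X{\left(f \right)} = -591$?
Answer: $-393912$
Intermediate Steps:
$-393321 + X{\left(z \right)} = -393321 - 591 = -393912$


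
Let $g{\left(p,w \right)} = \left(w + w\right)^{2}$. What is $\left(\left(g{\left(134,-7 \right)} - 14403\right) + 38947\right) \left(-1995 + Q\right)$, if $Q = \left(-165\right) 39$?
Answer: $-208558200$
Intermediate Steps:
$g{\left(p,w \right)} = 4 w^{2}$ ($g{\left(p,w \right)} = \left(2 w\right)^{2} = 4 w^{2}$)
$Q = -6435$
$\left(\left(g{\left(134,-7 \right)} - 14403\right) + 38947\right) \left(-1995 + Q\right) = \left(\left(4 \left(-7\right)^{2} - 14403\right) + 38947\right) \left(-1995 - 6435\right) = \left(\left(4 \cdot 49 - 14403\right) + 38947\right) \left(-8430\right) = \left(\left(196 - 14403\right) + 38947\right) \left(-8430\right) = \left(-14207 + 38947\right) \left(-8430\right) = 24740 \left(-8430\right) = -208558200$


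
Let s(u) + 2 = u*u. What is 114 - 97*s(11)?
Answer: -11429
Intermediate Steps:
s(u) = -2 + u² (s(u) = -2 + u*u = -2 + u²)
114 - 97*s(11) = 114 - 97*(-2 + 11²) = 114 - 97*(-2 + 121) = 114 - 97*119 = 114 - 11543 = -11429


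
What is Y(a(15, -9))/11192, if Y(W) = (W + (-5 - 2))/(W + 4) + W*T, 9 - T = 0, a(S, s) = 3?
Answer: 185/78344 ≈ 0.0023614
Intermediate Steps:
T = 9 (T = 9 - 1*0 = 9 + 0 = 9)
Y(W) = 9*W + (-7 + W)/(4 + W) (Y(W) = (W + (-5 - 2))/(W + 4) + W*9 = (W - 7)/(4 + W) + 9*W = (-7 + W)/(4 + W) + 9*W = 9*W + (-7 + W)/(4 + W))
Y(a(15, -9))/11192 = ((-7 + 9*3**2 + 37*3)/(4 + 3))/11192 = ((-7 + 9*9 + 111)/7)*(1/11192) = ((-7 + 81 + 111)/7)*(1/11192) = ((1/7)*185)*(1/11192) = (185/7)*(1/11192) = 185/78344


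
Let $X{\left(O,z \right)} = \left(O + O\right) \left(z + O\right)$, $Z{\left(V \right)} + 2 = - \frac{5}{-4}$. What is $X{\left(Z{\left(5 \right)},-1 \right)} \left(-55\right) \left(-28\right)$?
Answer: $\frac{8085}{2} \approx 4042.5$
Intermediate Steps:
$Z{\left(V \right)} = - \frac{3}{4}$ ($Z{\left(V \right)} = -2 - \frac{5}{-4} = -2 - - \frac{5}{4} = -2 + \frac{5}{4} = - \frac{3}{4}$)
$X{\left(O,z \right)} = 2 O \left(O + z\right)$
$X{\left(Z{\left(5 \right)},-1 \right)} \left(-55\right) \left(-28\right) = 2 \left(- \frac{3}{4}\right) \left(- \frac{3}{4} - 1\right) \left(-55\right) \left(-28\right) = 2 \left(- \frac{3}{4}\right) \left(- \frac{7}{4}\right) \left(-55\right) \left(-28\right) = \frac{21}{8} \left(-55\right) \left(-28\right) = \left(- \frac{1155}{8}\right) \left(-28\right) = \frac{8085}{2}$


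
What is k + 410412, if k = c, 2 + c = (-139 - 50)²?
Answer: 446131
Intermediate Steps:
c = 35719 (c = -2 + (-139 - 50)² = -2 + (-189)² = -2 + 35721 = 35719)
k = 35719
k + 410412 = 35719 + 410412 = 446131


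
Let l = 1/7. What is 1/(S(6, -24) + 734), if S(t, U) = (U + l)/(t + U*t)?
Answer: 966/709211 ≈ 0.0013621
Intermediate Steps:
l = ⅐ ≈ 0.14286
S(t, U) = (⅐ + U)/(t + U*t) (S(t, U) = (U + ⅐)/(t + U*t) = (⅐ + U)/(t + U*t))
1/(S(6, -24) + 734) = 1/((⅐ - 24)/(6*(1 - 24)) + 734) = 1/((⅙)*(-167/7)/(-23) + 734) = 1/((⅙)*(-1/23)*(-167/7) + 734) = 1/(167/966 + 734) = 1/(709211/966) = 966/709211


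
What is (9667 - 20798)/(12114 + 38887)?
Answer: -11131/51001 ≈ -0.21825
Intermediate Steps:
(9667 - 20798)/(12114 + 38887) = -11131/51001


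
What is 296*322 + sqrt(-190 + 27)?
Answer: 95312 + I*sqrt(163) ≈ 95312.0 + 12.767*I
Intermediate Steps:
296*322 + sqrt(-190 + 27) = 95312 + sqrt(-163) = 95312 + I*sqrt(163)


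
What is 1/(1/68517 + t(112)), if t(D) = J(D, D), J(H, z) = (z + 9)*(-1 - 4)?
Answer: -68517/41452784 ≈ -0.0016529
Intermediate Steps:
J(H, z) = -45 - 5*z (J(H, z) = (9 + z)*(-5) = -45 - 5*z)
t(D) = -45 - 5*D
1/(1/68517 + t(112)) = 1/(1/68517 + (-45 - 5*112)) = 1/(1/68517 + (-45 - 560)) = 1/(1/68517 - 605) = 1/(-41452784/68517) = -68517/41452784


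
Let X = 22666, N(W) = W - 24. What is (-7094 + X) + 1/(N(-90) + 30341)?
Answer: 470694845/30227 ≈ 15572.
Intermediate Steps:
N(W) = -24 + W
(-7094 + X) + 1/(N(-90) + 30341) = (-7094 + 22666) + 1/((-24 - 90) + 30341) = 15572 + 1/(-114 + 30341) = 15572 + 1/30227 = 470694845/30227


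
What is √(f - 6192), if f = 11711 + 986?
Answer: √6505 ≈ 80.654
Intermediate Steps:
f = 12697
√(f - 6192) = √(12697 - 6192) = √6505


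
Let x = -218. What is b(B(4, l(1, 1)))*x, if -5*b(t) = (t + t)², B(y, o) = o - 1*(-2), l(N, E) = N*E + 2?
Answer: 4360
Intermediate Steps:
l(N, E) = 2 + E*N (l(N, E) = E*N + 2 = 2 + E*N)
B(y, o) = 2 + o (B(y, o) = o + 2 = 2 + o)
b(t) = -4*t²/5 (b(t) = -(t + t)²/5 = -4*t²/5)
b(B(4, l(1, 1)))*x = -4*(2 + (2 + 1*1))²/5*(-218) = -4*(2 + (2 + 1))²/5*(-218) = -4*(2 + 3)²/5*(-218) = -⅘*5²*(-218) = -⅘*25*(-218) = -20*(-218) = 4360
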